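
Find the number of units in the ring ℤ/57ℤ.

Factor 57: 57 = 3 * 19.
φ(3) = 3 − 1 = 2.
φ(19) = 19 − 1 = 18.
Multiply: 2 · 18 = 36.

36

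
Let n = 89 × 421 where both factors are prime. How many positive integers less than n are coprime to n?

36960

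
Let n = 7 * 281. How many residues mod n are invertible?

φ(7) = 7 − 1 = 6.
φ(281) = 281 − 1 = 280.
Multiply: 6 · 280 = 1680.

1680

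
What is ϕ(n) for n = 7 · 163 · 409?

396576

φ(7) = 7 − 1 = 6.
φ(163) = 163 − 1 = 162.
φ(409) = 409 − 1 = 408.
φ(466669) = 6 × 162 × 408 = 396576.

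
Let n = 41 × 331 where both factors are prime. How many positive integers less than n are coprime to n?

φ(n) = (p − 1)(q − 1) = (41−1)(331−1) = 40·330 = 13200.

13200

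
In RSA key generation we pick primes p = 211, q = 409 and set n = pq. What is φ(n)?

85680

φ(pq) = (p−1)(q−1) = 210 · 408 = 85680.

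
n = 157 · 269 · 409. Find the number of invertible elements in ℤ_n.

φ(17273297) = 17273297 · (1 − 1/157) · (1 − 1/269) · (1 − 1/409)
       = 17273297 · 17057664/17273297 = 17057664.

17057664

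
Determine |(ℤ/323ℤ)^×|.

Prime factorization: 323 = 17 · 19.
φ(17) = 17 − 1 = 16.
φ(19) = 19 − 1 = 18.
Multiply: 16 · 18 = 288.

288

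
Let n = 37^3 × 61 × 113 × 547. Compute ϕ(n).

180828910080

φ(190985667563) = 190985667563 · (1 − 1/37) · (1 − 1/61) · (1 − 1/113) · (1 − 1/547)
       = 190985667563 · 132088320/139507427 = 180828910080.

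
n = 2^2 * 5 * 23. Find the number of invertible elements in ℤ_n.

φ(460) = 460 · (1 − 1/2) · (1 − 1/5) · (1 − 1/23)
       = 460 · 88/230 = 176.

176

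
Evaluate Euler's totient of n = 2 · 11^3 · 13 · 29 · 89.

35777280

φ(89318086) = 89318086 · (1 − 1/2) · (1 − 1/11) · (1 − 1/13) · (1 − 1/29) · (1 − 1/89)
       = 89318086 · 295680/738166 = 35777280.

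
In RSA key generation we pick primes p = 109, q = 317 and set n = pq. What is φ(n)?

φ(34553) = 34553 · (1 − 1/109) · (1 − 1/317)
       = 34553 · 34128/34553 = 34128.

34128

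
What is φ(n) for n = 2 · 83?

φ(2) = 2 − 1 = 1.
φ(83) = 83 − 1 = 82.
φ(166) = 1 × 82 = 82.

82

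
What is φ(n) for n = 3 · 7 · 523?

6264

φ(10983) = 10983 · (1 − 1/3) · (1 − 1/7) · (1 − 1/523)
       = 10983 · 6264/10983 = 6264.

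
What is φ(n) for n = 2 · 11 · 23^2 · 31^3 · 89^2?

1142530593600

φ(2746271359018) = 2746271359018 · (1 − 1/2) · (1 − 1/11) · (1 − 1/23) · (1 − 1/31) · (1 − 1/89)
       = 2746271359018 · 580800/1396054 = 1142530593600.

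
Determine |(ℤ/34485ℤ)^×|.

15840

34485 = 3 * 5 * 11^2 * 19.
φ(3) = 3 − 1 = 2.
φ(5) = 5 − 1 = 4.
φ(11^2) = 11^2 − 11^1 = 121 − 11 = 110.
φ(19) = 19 − 1 = 18.
Multiply: 2 · 4 · 110 · 18 = 15840.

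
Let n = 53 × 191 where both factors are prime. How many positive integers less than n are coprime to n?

9880

φ(n) = (p − 1)(q − 1) = (53−1)(191−1) = 52·190 = 9880.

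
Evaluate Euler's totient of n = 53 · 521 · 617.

φ(17037221) = 17037221 · (1 − 1/53) · (1 − 1/521) · (1 − 1/617)
       = 17037221 · 16656640/17037221 = 16656640.

16656640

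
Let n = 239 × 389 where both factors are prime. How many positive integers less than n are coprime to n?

92344

φ(239) = 239 − 1 = 238.
φ(389) = 389 − 1 = 388.
φ(92971) = 238 × 388 = 92344.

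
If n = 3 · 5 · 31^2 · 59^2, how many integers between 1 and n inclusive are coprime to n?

φ(50178615) = 50178615 · (1 − 1/3) · (1 − 1/5) · (1 − 1/31) · (1 − 1/59)
       = 50178615 · 13920/27435 = 25459680.

25459680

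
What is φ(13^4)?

φ(28561) = 28561 · (1 − 1/13)
       = 28561 · 12/13 = 26364.

26364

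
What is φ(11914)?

11914 = 2 · 7 · 23 · 37.
φ(2) = 2 − 1 = 1.
φ(7) = 7 − 1 = 6.
φ(23) = 23 − 1 = 22.
φ(37) = 37 − 1 = 36.
Since φ is multiplicative, φ(11914) = 1 · 6 · 22 · 36 = 4752.

4752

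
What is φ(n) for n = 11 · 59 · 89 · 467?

φ(26974387) = 26974387 · (1 − 1/11) · (1 − 1/59) · (1 − 1/89) · (1 − 1/467)
       = 26974387 · 23784640/26974387 = 23784640.

23784640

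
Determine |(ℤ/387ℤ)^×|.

252

First factor: 387 = 3^2 · 43.
φ(387) = 387 · (1 − 1/3) · (1 − 1/43)
       = 387 · 84/129 = 252.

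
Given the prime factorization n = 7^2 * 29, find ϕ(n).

1176

φ(1421) = 1421 · (1 − 1/7) · (1 − 1/29)
       = 1421 · 168/203 = 1176.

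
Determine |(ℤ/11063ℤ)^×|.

9504

Prime factorization: 11063 = 13 * 23 * 37.
φ(11063) = 11063 · (1 − 1/13) · (1 − 1/23) · (1 − 1/37)
       = 11063 · 9504/11063 = 9504.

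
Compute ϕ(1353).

800

First factor: 1353 = 3 × 11 × 41.
φ(3) = 3 − 1 = 2.
φ(11) = 11 − 1 = 10.
φ(41) = 41 − 1 = 40.
φ(1353) = 2 × 10 × 40 = 800.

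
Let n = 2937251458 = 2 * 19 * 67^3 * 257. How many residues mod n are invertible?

φ(2) = 2 − 1 = 1.
φ(19) = 19 − 1 = 18.
φ(67^3) = 67^3 − 67^2 = 300763 − 4489 = 296274.
φ(257) = 257 − 1 = 256.
Since φ is multiplicative, φ(2937251458) = 1 · 18 · 296274 · 256 = 1365230592.

1365230592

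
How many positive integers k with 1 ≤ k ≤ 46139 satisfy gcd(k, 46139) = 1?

42336

Factor 46139: 46139 = 29 · 37 · 43.
φ(46139) = 46139 · (1 − 1/29) · (1 − 1/37) · (1 − 1/43)
       = 46139 · 42336/46139 = 42336.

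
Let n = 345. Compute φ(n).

176

345 = 3 · 5 · 23.
φ(345) = 345 · (1 − 1/3) · (1 − 1/5) · (1 − 1/23)
       = 345 · 176/345 = 176.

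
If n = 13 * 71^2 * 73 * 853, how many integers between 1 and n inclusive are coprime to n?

φ(4080674377) = 4080674377 · (1 − 1/13) · (1 − 1/71) · (1 − 1/73) · (1 − 1/853)
       = 4080674377 · 51528960/57474287 = 3658556160.

3658556160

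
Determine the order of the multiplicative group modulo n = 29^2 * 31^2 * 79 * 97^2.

548499893760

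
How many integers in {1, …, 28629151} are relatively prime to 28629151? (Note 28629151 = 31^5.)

27705630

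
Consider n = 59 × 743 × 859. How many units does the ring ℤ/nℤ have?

φ(37655983) = 37655983 · (1 − 1/59) · (1 − 1/743) · (1 − 1/859)
       = 37655983 · 36924888/37655983 = 36924888.

36924888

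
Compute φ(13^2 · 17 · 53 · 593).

76836864

φ(90295517) = 90295517 · (1 − 1/13) · (1 − 1/17) · (1 − 1/53) · (1 − 1/593)
       = 90295517 · 5910528/6945809 = 76836864.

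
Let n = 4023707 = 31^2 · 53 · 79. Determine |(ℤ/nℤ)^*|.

φ(31^2) = 31^2 − 31^1 = 961 − 31 = 930.
φ(53) = 53 − 1 = 52.
φ(79) = 79 − 1 = 78.
Since φ is multiplicative, φ(4023707) = 930 · 52 · 78 = 3772080.

3772080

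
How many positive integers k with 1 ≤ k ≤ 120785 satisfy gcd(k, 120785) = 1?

75264

Factor 120785: 120785 = 5 · 7^2 · 17 · 29.
φ(120785) = 120785 · (1 − 1/5) · (1 − 1/7) · (1 − 1/17) · (1 − 1/29)
       = 120785 · 10752/17255 = 75264.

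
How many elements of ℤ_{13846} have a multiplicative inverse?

Factor 13846: 13846 = 2 × 7 × 23 × 43.
φ(13846) = 13846 · (1 − 1/2) · (1 − 1/7) · (1 − 1/23) · (1 − 1/43)
       = 13846 · 5544/13846 = 5544.

5544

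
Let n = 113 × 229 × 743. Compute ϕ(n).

φ(19226611) = 19226611 · (1 − 1/113) · (1 − 1/229) · (1 − 1/743)
       = 19226611 · 18947712/19226611 = 18947712.

18947712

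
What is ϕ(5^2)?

φ(5^2) = 5^1·(5−1) = 5·4 = 20.

20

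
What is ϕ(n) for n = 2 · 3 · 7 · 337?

4032

φ(2) = 2 − 1 = 1.
φ(3) = 3 − 1 = 2.
φ(7) = 7 − 1 = 6.
φ(337) = 337 − 1 = 336.
φ(14154) = 1 × 2 × 6 × 336 = 4032.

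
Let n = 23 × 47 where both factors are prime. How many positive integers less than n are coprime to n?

1012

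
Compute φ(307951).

241920

Factor 307951: 307951 = 7 × 29 × 37 × 41.
φ(307951) = 307951 · (1 − 1/7) · (1 − 1/29) · (1 − 1/37) · (1 − 1/41)
       = 307951 · 241920/307951 = 241920.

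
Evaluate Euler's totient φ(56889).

56889 = 3**3 · 7**2 · 43.
φ(3^3) = 3^3 − 3^2 = 27 − 9 = 18.
φ(7^2) = 7^1·(7−1) = 7·6 = 42.
φ(43) = 43 − 1 = 42.
Since φ is multiplicative, φ(56889) = 18 · 42 · 42 = 31752.

31752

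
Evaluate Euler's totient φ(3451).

2688

Prime factorization: 3451 = 7 · 17 · 29.
φ(7) = 7 − 1 = 6.
φ(17) = 17 − 1 = 16.
φ(29) = 29 − 1 = 28.
Since φ is multiplicative, φ(3451) = 6 · 16 · 28 = 2688.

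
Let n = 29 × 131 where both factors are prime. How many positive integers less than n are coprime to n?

For distinct primes, φ(pq) = (p−1)(q−1) = 28 × 130 = 3640.

3640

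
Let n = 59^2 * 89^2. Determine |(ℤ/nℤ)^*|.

φ(27573001) = 27573001 · (1 − 1/59) · (1 − 1/89)
       = 27573001 · 5104/5251 = 26801104.

26801104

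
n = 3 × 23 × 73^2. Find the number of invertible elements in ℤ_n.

φ(367701) = 367701 · (1 − 1/3) · (1 − 1/23) · (1 − 1/73)
       = 367701 · 3168/5037 = 231264.

231264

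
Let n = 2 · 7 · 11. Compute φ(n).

60

φ(154) = 154 · (1 − 1/2) · (1 − 1/7) · (1 − 1/11)
       = 154 · 60/154 = 60.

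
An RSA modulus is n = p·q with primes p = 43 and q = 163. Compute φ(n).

6804

For distinct primes, φ(pq) = (p−1)(q−1) = 42 × 162 = 6804.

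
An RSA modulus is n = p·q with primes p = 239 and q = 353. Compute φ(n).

83776

For distinct primes, φ(pq) = (p−1)(q−1) = 238 × 352 = 83776.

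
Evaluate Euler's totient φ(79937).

79937 = 11 · 13**2 · 43.
φ(11) = 11 − 1 = 10.
φ(13^2) = 13^2 − 13^1 = 169 − 13 = 156.
φ(43) = 43 − 1 = 42.
Multiply: 10 · 156 · 42 = 65520.

65520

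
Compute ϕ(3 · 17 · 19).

φ(969) = 969 · (1 − 1/3) · (1 − 1/17) · (1 − 1/19)
       = 969 · 576/969 = 576.

576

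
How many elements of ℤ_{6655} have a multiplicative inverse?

4840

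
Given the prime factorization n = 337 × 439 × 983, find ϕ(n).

144518976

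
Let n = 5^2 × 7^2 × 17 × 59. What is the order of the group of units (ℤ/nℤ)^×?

779520

φ(1228675) = 1228675 · (1 − 1/5) · (1 − 1/7) · (1 − 1/17) · (1 − 1/59)
       = 1228675 · 22272/35105 = 779520.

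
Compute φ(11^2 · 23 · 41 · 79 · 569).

4288627200

φ(11^2) = 11^1·(11−1) = 11·10 = 110.
φ(23) = 23 − 1 = 22.
φ(41) = 41 − 1 = 40.
φ(79) = 79 − 1 = 78.
φ(569) = 569 − 1 = 568.
φ(5129043953) = 110 × 22 × 40 × 78 × 568 = 4288627200.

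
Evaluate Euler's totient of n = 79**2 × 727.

4473612

φ(79^2) = 79^1·(79−1) = 79·78 = 6162.
φ(727) = 727 − 1 = 726.
φ(4537207) = 6162 × 726 = 4473612.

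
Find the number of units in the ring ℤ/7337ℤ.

6160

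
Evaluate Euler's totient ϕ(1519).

Factor 1519: 1519 = 7**2 × 31.
φ(7^2) = 7^2 − 7^1 = 49 − 7 = 42.
φ(31) = 31 − 1 = 30.
Multiply: 42 · 30 = 1260.

1260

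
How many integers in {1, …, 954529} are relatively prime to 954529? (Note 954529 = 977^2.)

φ(977^2) = 977^2 − 977^1 = 954529 − 977 = 953552.

953552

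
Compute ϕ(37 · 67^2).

159192

φ(37) = 37 − 1 = 36.
φ(67^2) = 67^2 − 67^1 = 4489 − 67 = 4422.
φ(166093) = 36 × 4422 = 159192.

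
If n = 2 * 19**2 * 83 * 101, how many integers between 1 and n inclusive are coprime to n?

2804400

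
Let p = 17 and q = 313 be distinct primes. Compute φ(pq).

φ(17) = 17 − 1 = 16.
φ(313) = 313 − 1 = 312.
Multiply: 16 · 312 = 4992.

4992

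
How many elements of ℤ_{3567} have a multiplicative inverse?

2240

First factor: 3567 = 3 × 29 × 41.
φ(3567) = 3567 · (1 − 1/3) · (1 − 1/29) · (1 − 1/41)
       = 3567 · 2240/3567 = 2240.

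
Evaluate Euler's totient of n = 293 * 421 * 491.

60093600

φ(293) = 293 − 1 = 292.
φ(421) = 421 − 1 = 420.
φ(491) = 491 − 1 = 490.
Since φ is multiplicative, φ(60566323) = 292 · 420 · 490 = 60093600.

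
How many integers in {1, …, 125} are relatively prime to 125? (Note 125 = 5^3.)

φ(125) = 125 · (1 − 1/5)
       = 125 · 4/5 = 100.

100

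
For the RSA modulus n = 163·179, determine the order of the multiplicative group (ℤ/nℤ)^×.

φ(pq) = (p−1)(q−1) = 162 · 178 = 28836.

28836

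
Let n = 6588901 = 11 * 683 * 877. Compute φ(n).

5974320

φ(6588901) = 6588901 · (1 − 1/11) · (1 − 1/683) · (1 − 1/877)
       = 6588901 · 5974320/6588901 = 5974320.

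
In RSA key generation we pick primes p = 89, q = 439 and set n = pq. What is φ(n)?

38544

φ(n) = (p − 1)(q − 1) = (89−1)(439−1) = 88·438 = 38544.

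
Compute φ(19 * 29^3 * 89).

φ(41241799) = 41241799 · (1 − 1/19) · (1 − 1/29) · (1 − 1/89)
       = 41241799 · 44352/49039 = 37300032.

37300032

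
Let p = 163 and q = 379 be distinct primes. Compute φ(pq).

61236

φ(163) = 163 − 1 = 162.
φ(379) = 379 − 1 = 378.
Since φ is multiplicative, φ(61777) = 162 · 378 = 61236.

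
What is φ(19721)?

Factor 19721: 19721 = 13 · 37 · 41.
φ(19721) = 19721 · (1 − 1/13) · (1 − 1/37) · (1 − 1/41)
       = 19721 · 17280/19721 = 17280.

17280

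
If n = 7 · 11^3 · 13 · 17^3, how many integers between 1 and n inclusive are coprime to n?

402842880

φ(595067473) = 595067473 · (1 − 1/7) · (1 − 1/11) · (1 − 1/13) · (1 − 1/17)
       = 595067473 · 11520/17017 = 402842880.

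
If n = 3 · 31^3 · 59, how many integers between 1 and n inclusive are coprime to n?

3344280

φ(3) = 3 − 1 = 2.
φ(31^3) = 31^2·(31−1) = 961·30 = 28830.
φ(59) = 59 − 1 = 58.
Since φ is multiplicative, φ(5273007) = 2 · 28830 · 58 = 3344280.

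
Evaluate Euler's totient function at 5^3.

100

φ(5^3) = 5^3 − 5^2 = 125 − 25 = 100.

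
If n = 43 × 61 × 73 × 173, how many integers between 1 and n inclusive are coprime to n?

31207680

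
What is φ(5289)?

Prime factorization: 5289 = 3 · 41 · 43.
φ(3) = 3 − 1 = 2.
φ(41) = 41 − 1 = 40.
φ(43) = 43 − 1 = 42.
Since φ is multiplicative, φ(5289) = 2 · 40 · 42 = 3360.

3360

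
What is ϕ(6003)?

Prime factorization: 6003 = 3^2 · 23 · 29.
φ(3^2) = 3^1·(3−1) = 3·2 = 6.
φ(23) = 23 − 1 = 22.
φ(29) = 29 − 1 = 28.
Multiply: 6 · 22 · 28 = 3696.

3696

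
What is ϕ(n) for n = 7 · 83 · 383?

187944

φ(7) = 7 − 1 = 6.
φ(83) = 83 − 1 = 82.
φ(383) = 383 − 1 = 382.
φ(222523) = 6 × 82 × 382 = 187944.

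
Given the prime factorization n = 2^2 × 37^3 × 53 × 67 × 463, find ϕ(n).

156287843712

φ(2^2) = 2^2 − 2^1 = 4 − 2 = 2.
φ(37^3) = 37^3 − 37^2 = 50653 − 1369 = 49284.
φ(53) = 53 − 1 = 52.
φ(67) = 67 − 1 = 66.
φ(463) = 463 − 1 = 462.
Since φ is multiplicative, φ(333117023156) = 2 · 49284 · 52 · 66 · 462 = 156287843712.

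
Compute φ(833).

Factor 833: 833 = 7**2 * 17.
φ(7^2) = 7^2 − 7^1 = 49 − 7 = 42.
φ(17) = 17 − 1 = 16.
Multiply: 42 · 16 = 672.

672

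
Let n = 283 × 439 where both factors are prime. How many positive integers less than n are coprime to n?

φ(124237) = 124237 · (1 − 1/283) · (1 − 1/439)
       = 124237 · 123516/124237 = 123516.

123516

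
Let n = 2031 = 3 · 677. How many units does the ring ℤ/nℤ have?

1352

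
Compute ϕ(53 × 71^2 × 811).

φ(53) = 53 − 1 = 52.
φ(71^2) = 71^1·(71−1) = 71·70 = 4970.
φ(811) = 811 − 1 = 810.
φ(216677303) = 52 × 4970 × 810 = 209336400.

209336400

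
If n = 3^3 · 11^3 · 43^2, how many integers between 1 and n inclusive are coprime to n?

φ(66447513) = 66447513 · (1 − 1/3) · (1 − 1/11) · (1 − 1/43)
       = 66447513 · 840/1419 = 39334680.

39334680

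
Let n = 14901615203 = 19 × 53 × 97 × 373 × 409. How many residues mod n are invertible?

φ(19) = 19 − 1 = 18.
φ(53) = 53 − 1 = 52.
φ(97) = 97 − 1 = 96.
φ(373) = 373 − 1 = 372.
φ(409) = 409 − 1 = 408.
φ(14901615203) = 18 × 52 × 96 × 372 × 408 = 13637984256.

13637984256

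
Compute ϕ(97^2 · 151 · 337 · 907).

425208268800

φ(97^2) = 97^1·(97−1) = 97·96 = 9312.
φ(151) = 151 − 1 = 150.
φ(337) = 337 − 1 = 336.
φ(907) = 907 − 1 = 906.
φ(434267775181) = 9312 × 150 × 336 × 906 = 425208268800.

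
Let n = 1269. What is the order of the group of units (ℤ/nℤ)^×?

Factor 1269: 1269 = 3^3 × 47.
φ(1269) = 1269 · (1 − 1/3) · (1 − 1/47)
       = 1269 · 92/141 = 828.

828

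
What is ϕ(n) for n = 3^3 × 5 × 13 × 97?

82944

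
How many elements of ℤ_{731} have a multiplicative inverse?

672

First factor: 731 = 17 · 43.
φ(17) = 17 − 1 = 16.
φ(43) = 43 − 1 = 42.
φ(731) = 16 × 42 = 672.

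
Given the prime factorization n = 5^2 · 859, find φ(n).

17160

φ(5^2) = 5^1·(5−1) = 5·4 = 20.
φ(859) = 859 − 1 = 858.
φ(21475) = 20 × 858 = 17160.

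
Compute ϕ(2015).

2015 = 5 × 13 × 31.
φ(5) = 5 − 1 = 4.
φ(13) = 13 − 1 = 12.
φ(31) = 31 − 1 = 30.
Since φ is multiplicative, φ(2015) = 4 · 12 · 30 = 1440.

1440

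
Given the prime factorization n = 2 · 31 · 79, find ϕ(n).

φ(2) = 2 − 1 = 1.
φ(31) = 31 − 1 = 30.
φ(79) = 79 − 1 = 78.
φ(4898) = 1 × 30 × 78 = 2340.

2340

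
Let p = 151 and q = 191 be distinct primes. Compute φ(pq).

φ(28841) = 28841 · (1 − 1/151) · (1 − 1/191)
       = 28841 · 28500/28841 = 28500.

28500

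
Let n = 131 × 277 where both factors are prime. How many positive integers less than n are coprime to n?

φ(pq) = (p−1)(q−1) = 130 · 276 = 35880.

35880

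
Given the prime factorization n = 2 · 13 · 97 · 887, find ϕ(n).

φ(2237014) = 2237014 · (1 − 1/2) · (1 − 1/13) · (1 − 1/97) · (1 − 1/887)
       = 2237014 · 1020672/2237014 = 1020672.

1020672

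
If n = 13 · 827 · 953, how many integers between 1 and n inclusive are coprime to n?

φ(10245703) = 10245703 · (1 − 1/13) · (1 − 1/827) · (1 − 1/953)
       = 10245703 · 9436224/10245703 = 9436224.

9436224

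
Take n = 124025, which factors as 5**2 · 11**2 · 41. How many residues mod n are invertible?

88000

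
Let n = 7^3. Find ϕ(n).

φ(7^3) = 7^2·(7−1) = 49·6 = 294.

294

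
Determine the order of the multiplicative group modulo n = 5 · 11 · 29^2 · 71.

φ(5) = 5 − 1 = 4.
φ(11) = 11 − 1 = 10.
φ(29^2) = 29^2 − 29^1 = 841 − 29 = 812.
φ(71) = 71 − 1 = 70.
Since φ is multiplicative, φ(3284105) = 4 · 10 · 812 · 70 = 2273600.

2273600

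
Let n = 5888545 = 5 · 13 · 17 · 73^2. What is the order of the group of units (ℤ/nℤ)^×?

φ(5888545) = 5888545 · (1 − 1/5) · (1 − 1/13) · (1 − 1/17) · (1 − 1/73)
       = 5888545 · 55296/80665 = 4036608.

4036608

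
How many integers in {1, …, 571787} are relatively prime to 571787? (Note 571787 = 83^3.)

φ(83^3) = 83^2·(83−1) = 6889·82 = 564898.

564898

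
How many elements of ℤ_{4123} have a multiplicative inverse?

3240

Prime factorization: 4123 = 7 * 19 * 31.
φ(7) = 7 − 1 = 6.
φ(19) = 19 − 1 = 18.
φ(31) = 31 − 1 = 30.
φ(4123) = 6 × 18 × 30 = 3240.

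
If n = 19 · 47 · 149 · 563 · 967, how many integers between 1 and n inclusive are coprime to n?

66528157248

φ(19) = 19 − 1 = 18.
φ(47) = 47 − 1 = 46.
φ(149) = 149 − 1 = 148.
φ(563) = 563 − 1 = 562.
φ(967) = 967 − 1 = 966.
Multiply: 18 · 46 · 148 · 562 · 966 = 66528157248.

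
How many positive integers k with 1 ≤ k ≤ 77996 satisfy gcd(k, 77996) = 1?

34560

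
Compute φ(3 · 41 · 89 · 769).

φ(8418243) = 8418243 · (1 − 1/3) · (1 − 1/41) · (1 − 1/89) · (1 − 1/769)
       = 8418243 · 5406720/8418243 = 5406720.

5406720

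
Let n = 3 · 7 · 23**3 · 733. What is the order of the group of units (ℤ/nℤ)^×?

102228192

φ(187286631) = 187286631 · (1 − 1/3) · (1 − 1/7) · (1 − 1/23) · (1 − 1/733)
       = 187286631 · 193248/354039 = 102228192.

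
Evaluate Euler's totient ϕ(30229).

First factor: 30229 = 19 × 37 × 43.
φ(19) = 19 − 1 = 18.
φ(37) = 37 − 1 = 36.
φ(43) = 43 − 1 = 42.
Multiply: 18 · 36 · 42 = 27216.

27216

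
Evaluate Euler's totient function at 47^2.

φ(47^2) = 47^2 − 47^1 = 2209 − 47 = 2162.

2162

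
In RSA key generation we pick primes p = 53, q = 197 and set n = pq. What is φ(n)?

10192

For distinct primes, φ(pq) = (p−1)(q−1) = 52 × 196 = 10192.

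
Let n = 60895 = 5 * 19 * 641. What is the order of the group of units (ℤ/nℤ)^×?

46080

φ(60895) = 60895 · (1 − 1/5) · (1 − 1/19) · (1 − 1/641)
       = 60895 · 46080/60895 = 46080.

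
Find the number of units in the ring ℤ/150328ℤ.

150328 = 2^3 × 19 × 23 × 43.
φ(150328) = 150328 · (1 − 1/2) · (1 − 1/19) · (1 − 1/23) · (1 − 1/43)
       = 150328 · 16632/37582 = 66528.

66528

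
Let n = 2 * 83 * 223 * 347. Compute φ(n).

φ(2) = 2 − 1 = 1.
φ(83) = 83 − 1 = 82.
φ(223) = 223 − 1 = 222.
φ(347) = 347 − 1 = 346.
Multiply: 1 · 82 · 222 · 346 = 6298584.

6298584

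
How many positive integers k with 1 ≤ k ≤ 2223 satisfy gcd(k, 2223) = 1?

First factor: 2223 = 3^2 * 13 * 19.
φ(2223) = 2223 · (1 − 1/3) · (1 − 1/13) · (1 − 1/19)
       = 2223 · 432/741 = 1296.

1296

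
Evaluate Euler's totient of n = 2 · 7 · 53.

φ(742) = 742 · (1 − 1/2) · (1 − 1/7) · (1 − 1/53)
       = 742 · 312/742 = 312.

312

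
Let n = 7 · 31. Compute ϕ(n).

φ(7) = 7 − 1 = 6.
φ(31) = 31 − 1 = 30.
φ(217) = 6 × 30 = 180.

180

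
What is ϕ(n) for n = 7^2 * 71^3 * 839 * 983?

12196059494640

φ(14463939775943) = 14463939775943 · (1 − 1/7) · (1 − 1/71) · (1 − 1/839) · (1 − 1/983)
       = 14463939775943 · 345624720/409894289 = 12196059494640.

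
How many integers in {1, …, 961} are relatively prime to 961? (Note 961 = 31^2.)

930

φ(961) = 961 · (1 − 1/31)
       = 961 · 30/31 = 930.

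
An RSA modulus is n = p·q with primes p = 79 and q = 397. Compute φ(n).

30888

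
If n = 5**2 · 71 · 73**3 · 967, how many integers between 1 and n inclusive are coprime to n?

φ(5^2) = 5^1·(5−1) = 5·4 = 20.
φ(71) = 71 − 1 = 70.
φ(73^3) = 73^3 − 73^2 = 389017 − 5329 = 383688.
φ(967) = 967 − 1 = 966.
Multiply: 20 · 70 · 383688 · 966 = 518899651200.

518899651200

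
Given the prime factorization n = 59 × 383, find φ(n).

φ(22597) = 22597 · (1 − 1/59) · (1 − 1/383)
       = 22597 · 22156/22597 = 22156.

22156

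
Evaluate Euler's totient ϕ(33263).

33263 = 29 · 31 · 37.
φ(29) = 29 − 1 = 28.
φ(31) = 31 − 1 = 30.
φ(37) = 37 − 1 = 36.
Since φ is multiplicative, φ(33263) = 28 · 30 · 36 = 30240.

30240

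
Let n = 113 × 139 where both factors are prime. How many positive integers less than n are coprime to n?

15456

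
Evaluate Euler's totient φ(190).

72

190 = 2 · 5 · 19.
φ(190) = 190 · (1 − 1/2) · (1 − 1/5) · (1 − 1/19)
       = 190 · 72/190 = 72.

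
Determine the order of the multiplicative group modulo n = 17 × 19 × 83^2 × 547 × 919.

982471037184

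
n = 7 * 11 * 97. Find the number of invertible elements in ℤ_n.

5760

φ(7469) = 7469 · (1 − 1/7) · (1 − 1/11) · (1 − 1/97)
       = 7469 · 5760/7469 = 5760.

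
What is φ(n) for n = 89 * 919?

φ(81791) = 81791 · (1 − 1/89) · (1 − 1/919)
       = 81791 · 80784/81791 = 80784.

80784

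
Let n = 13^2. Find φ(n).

φ(169) = 169 · (1 − 1/13)
       = 169 · 12/13 = 156.

156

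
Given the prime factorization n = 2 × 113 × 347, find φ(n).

φ(2) = 2 − 1 = 1.
φ(113) = 113 − 1 = 112.
φ(347) = 347 − 1 = 346.
Since φ is multiplicative, φ(78422) = 1 · 112 · 346 = 38752.

38752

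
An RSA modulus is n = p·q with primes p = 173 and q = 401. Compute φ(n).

φ(69373) = 69373 · (1 − 1/173) · (1 − 1/401)
       = 69373 · 68800/69373 = 68800.

68800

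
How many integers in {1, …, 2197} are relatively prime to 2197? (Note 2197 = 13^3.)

φ(2197) = 2197 · (1 − 1/13)
       = 2197 · 12/13 = 2028.

2028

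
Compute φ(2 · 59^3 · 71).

14132860

φ(2) = 2 − 1 = 1.
φ(59^3) = 59^2·(59−1) = 3481·58 = 201898.
φ(71) = 71 − 1 = 70.
Multiply: 1 · 201898 · 70 = 14132860.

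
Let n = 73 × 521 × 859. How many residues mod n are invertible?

φ(73) = 73 − 1 = 72.
φ(521) = 521 − 1 = 520.
φ(859) = 859 − 1 = 858.
Since φ is multiplicative, φ(32670347) = 72 · 520 · 858 = 32123520.

32123520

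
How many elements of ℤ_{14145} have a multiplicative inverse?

14145 = 3 · 5 · 23 · 41.
φ(3) = 3 − 1 = 2.
φ(5) = 5 − 1 = 4.
φ(23) = 23 − 1 = 22.
φ(41) = 41 − 1 = 40.
Since φ is multiplicative, φ(14145) = 2 · 4 · 22 · 40 = 7040.

7040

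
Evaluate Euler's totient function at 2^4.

8

φ(16) = 16 · (1 − 1/2)
       = 16 · 1/2 = 8.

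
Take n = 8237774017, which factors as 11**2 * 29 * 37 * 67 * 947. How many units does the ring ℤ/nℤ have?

φ(8237774017) = 8237774017 · (1 − 1/11) · (1 − 1/29) · (1 − 1/37) · (1 − 1/67) · (1 − 1/947)
       = 8237774017 · 629354880/748888547 = 6922903680.

6922903680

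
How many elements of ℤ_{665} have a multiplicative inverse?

432

Factor 665: 665 = 5 * 7 * 19.
φ(5) = 5 − 1 = 4.
φ(7) = 7 − 1 = 6.
φ(19) = 19 − 1 = 18.
Multiply: 4 · 6 · 18 = 432.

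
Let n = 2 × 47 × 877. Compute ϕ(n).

40296

φ(2) = 2 − 1 = 1.
φ(47) = 47 − 1 = 46.
φ(877) = 877 − 1 = 876.
Multiply: 1 · 46 · 876 = 40296.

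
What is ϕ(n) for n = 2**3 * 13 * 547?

φ(2^3) = 2^2·(2−1) = 4·1 = 4.
φ(13) = 13 − 1 = 12.
φ(547) = 547 − 1 = 546.
Multiply: 4 · 12 · 546 = 26208.

26208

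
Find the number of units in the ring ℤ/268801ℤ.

Factor 268801: 268801 = 13 × 23 × 29 × 31.
φ(268801) = 268801 · (1 − 1/13) · (1 − 1/23) · (1 − 1/29) · (1 − 1/31)
       = 268801 · 221760/268801 = 221760.

221760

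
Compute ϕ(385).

240

First factor: 385 = 5 * 7 * 11.
φ(5) = 5 − 1 = 4.
φ(7) = 7 − 1 = 6.
φ(11) = 11 − 1 = 10.
φ(385) = 4 × 6 × 10 = 240.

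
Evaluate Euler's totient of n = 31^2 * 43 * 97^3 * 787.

φ(31^2) = 31^2 − 31^1 = 961 − 31 = 930.
φ(43) = 43 − 1 = 42.
φ(97^3) = 97^2·(97−1) = 9409·96 = 903264.
φ(787) = 787 − 1 = 786.
Multiply: 930 · 42 · 903264 · 786 = 27731252586240.

27731252586240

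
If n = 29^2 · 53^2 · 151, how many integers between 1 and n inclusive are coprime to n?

φ(356717719) = 356717719 · (1 − 1/29) · (1 − 1/53) · (1 − 1/151)
       = 356717719 · 218400/232087 = 335680800.

335680800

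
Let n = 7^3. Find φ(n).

294

φ(7^3) = 7^2·(7−1) = 49·6 = 294.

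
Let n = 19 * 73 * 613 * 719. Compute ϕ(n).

569483136

φ(611316089) = 611316089 · (1 − 1/19) · (1 − 1/73) · (1 − 1/613) · (1 − 1/719)
       = 611316089 · 569483136/611316089 = 569483136.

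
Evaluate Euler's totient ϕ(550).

200

Prime factorization: 550 = 2 * 5**2 * 11.
φ(550) = 550 · (1 − 1/2) · (1 − 1/5) · (1 − 1/11)
       = 550 · 40/110 = 200.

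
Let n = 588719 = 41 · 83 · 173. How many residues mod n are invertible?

564160

φ(41) = 41 − 1 = 40.
φ(83) = 83 − 1 = 82.
φ(173) = 173 − 1 = 172.
Multiply: 40 · 82 · 172 = 564160.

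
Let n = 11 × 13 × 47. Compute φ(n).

5520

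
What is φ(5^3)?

100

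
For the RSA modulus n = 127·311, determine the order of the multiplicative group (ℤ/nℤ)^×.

39060

φ(n) = (p − 1)(q − 1) = (127−1)(311−1) = 126·310 = 39060.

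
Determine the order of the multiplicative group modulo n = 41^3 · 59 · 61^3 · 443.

φ(408880889803637) = 408880889803637 · (1 − 1/41) · (1 − 1/59) · (1 − 1/61) · (1 − 1/443)
       = 408880889803637 · 61526400/65368637 = 384847693526400.

384847693526400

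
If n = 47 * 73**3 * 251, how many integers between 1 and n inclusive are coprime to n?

4412412000

φ(4589233549) = 4589233549 · (1 − 1/47) · (1 − 1/73) · (1 − 1/251)
       = 4589233549 · 828000/861181 = 4412412000.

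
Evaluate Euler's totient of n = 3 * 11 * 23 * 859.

φ(651981) = 651981 · (1 − 1/3) · (1 − 1/11) · (1 − 1/23) · (1 − 1/859)
       = 651981 · 377520/651981 = 377520.

377520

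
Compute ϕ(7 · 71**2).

φ(35287) = 35287 · (1 − 1/7) · (1 − 1/71)
       = 35287 · 420/497 = 29820.

29820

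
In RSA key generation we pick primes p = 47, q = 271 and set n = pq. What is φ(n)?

12420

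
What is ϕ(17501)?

15120

First factor: 17501 = 11 · 37 · 43.
φ(17501) = 17501 · (1 − 1/11) · (1 − 1/37) · (1 − 1/43)
       = 17501 · 15120/17501 = 15120.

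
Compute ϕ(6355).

First factor: 6355 = 5 × 31 × 41.
φ(5) = 5 − 1 = 4.
φ(31) = 31 − 1 = 30.
φ(41) = 41 − 1 = 40.
Multiply: 4 · 30 · 40 = 4800.

4800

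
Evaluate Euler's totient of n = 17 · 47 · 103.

φ(17) = 17 − 1 = 16.
φ(47) = 47 − 1 = 46.
φ(103) = 103 − 1 = 102.
Multiply: 16 · 46 · 102 = 75072.

75072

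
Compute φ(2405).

Factor 2405: 2405 = 5 · 13 · 37.
φ(5) = 5 − 1 = 4.
φ(13) = 13 − 1 = 12.
φ(37) = 37 − 1 = 36.
Since φ is multiplicative, φ(2405) = 4 · 12 · 36 = 1728.

1728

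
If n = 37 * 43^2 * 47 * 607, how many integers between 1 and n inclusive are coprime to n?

1812386016

φ(1951754477) = 1951754477 · (1 − 1/37) · (1 − 1/43) · (1 − 1/47) · (1 − 1/607)
       = 1951754477 · 42148512/45389639 = 1812386016.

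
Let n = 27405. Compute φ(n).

12096

Prime factorization: 27405 = 3^3 * 5 * 7 * 29.
φ(27405) = 27405 · (1 − 1/3) · (1 − 1/5) · (1 − 1/7) · (1 − 1/29)
       = 27405 · 1344/3045 = 12096.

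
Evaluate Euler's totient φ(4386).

1344

First factor: 4386 = 2 × 3 × 17 × 43.
φ(4386) = 4386 · (1 − 1/2) · (1 − 1/3) · (1 − 1/17) · (1 − 1/43)
       = 4386 · 1344/4386 = 1344.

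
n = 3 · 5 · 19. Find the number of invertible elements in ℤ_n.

144

φ(285) = 285 · (1 − 1/3) · (1 − 1/5) · (1 − 1/19)
       = 285 · 144/285 = 144.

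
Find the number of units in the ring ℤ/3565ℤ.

2640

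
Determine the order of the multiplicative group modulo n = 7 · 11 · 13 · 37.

25920

φ(37037) = 37037 · (1 − 1/7) · (1 − 1/11) · (1 − 1/13) · (1 − 1/37)
       = 37037 · 25920/37037 = 25920.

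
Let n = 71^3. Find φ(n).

φ(71^3) = 71^3 − 71^2 = 357911 − 5041 = 352870.

352870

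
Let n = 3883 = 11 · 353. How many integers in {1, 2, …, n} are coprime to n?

3520

φ(11) = 11 − 1 = 10.
φ(353) = 353 − 1 = 352.
φ(3883) = 10 × 352 = 3520.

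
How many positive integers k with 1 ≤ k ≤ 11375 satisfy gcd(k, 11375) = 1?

7200

11375 = 5^3 × 7 × 13.
φ(11375) = 11375 · (1 − 1/5) · (1 − 1/7) · (1 − 1/13)
       = 11375 · 288/455 = 7200.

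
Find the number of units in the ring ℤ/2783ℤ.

Factor 2783: 2783 = 11^2 · 23.
φ(11^2) = 11^2 − 11^1 = 121 − 11 = 110.
φ(23) = 23 − 1 = 22.
Multiply: 110 · 22 = 2420.

2420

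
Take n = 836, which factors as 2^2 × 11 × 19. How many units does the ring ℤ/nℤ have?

φ(836) = 836 · (1 − 1/2) · (1 − 1/11) · (1 − 1/19)
       = 836 · 180/418 = 360.

360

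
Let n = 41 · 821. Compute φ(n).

32800

φ(41) = 41 − 1 = 40.
φ(821) = 821 − 1 = 820.
Multiply: 40 · 820 = 32800.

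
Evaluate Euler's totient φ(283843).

Factor 283843: 283843 = 7 × 23 × 41 × 43.
φ(283843) = 283843 · (1 − 1/7) · (1 − 1/23) · (1 − 1/41) · (1 − 1/43)
       = 283843 · 221760/283843 = 221760.

221760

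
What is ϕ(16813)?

Factor 16813: 16813 = 17 * 23 * 43.
φ(17) = 17 − 1 = 16.
φ(23) = 23 − 1 = 22.
φ(43) = 43 − 1 = 42.
φ(16813) = 16 × 22 × 42 = 14784.

14784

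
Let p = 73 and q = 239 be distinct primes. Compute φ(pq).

17136

φ(73) = 73 − 1 = 72.
φ(239) = 239 − 1 = 238.
Since φ is multiplicative, φ(17447) = 72 · 238 = 17136.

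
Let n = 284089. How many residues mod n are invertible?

284089 = 13^2 × 41^2.
φ(13^2) = 13^2 − 13^1 = 169 − 13 = 156.
φ(41^2) = 41^2 − 41^1 = 1681 − 41 = 1640.
Since φ is multiplicative, φ(284089) = 156 · 1640 = 255840.

255840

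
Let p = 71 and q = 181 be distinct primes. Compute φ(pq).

φ(pq) = (p−1)(q−1) = 70 · 180 = 12600.

12600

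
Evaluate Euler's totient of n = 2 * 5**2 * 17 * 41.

12800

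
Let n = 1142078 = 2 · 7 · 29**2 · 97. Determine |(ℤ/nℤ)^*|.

467712

φ(1142078) = 1142078 · (1 − 1/2) · (1 − 1/7) · (1 − 1/29) · (1 − 1/97)
       = 1142078 · 16128/39382 = 467712.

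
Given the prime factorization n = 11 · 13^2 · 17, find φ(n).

φ(11) = 11 − 1 = 10.
φ(13^2) = 13^1·(13−1) = 13·12 = 156.
φ(17) = 17 − 1 = 16.
Multiply: 10 · 156 · 16 = 24960.

24960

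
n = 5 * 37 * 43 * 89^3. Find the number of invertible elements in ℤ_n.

φ(5608028395) = 5608028395 · (1 − 1/5) · (1 − 1/37) · (1 − 1/43) · (1 − 1/89)
       = 5608028395 · 532224/707995 = 4215746304.

4215746304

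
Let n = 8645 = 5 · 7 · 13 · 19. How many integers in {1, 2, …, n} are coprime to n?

φ(8645) = 8645 · (1 − 1/5) · (1 − 1/7) · (1 − 1/13) · (1 − 1/19)
       = 8645 · 5184/8645 = 5184.

5184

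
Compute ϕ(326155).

241920

Factor 326155: 326155 = 5 · 37 · 41 · 43.
φ(326155) = 326155 · (1 − 1/5) · (1 − 1/37) · (1 − 1/41) · (1 − 1/43)
       = 326155 · 241920/326155 = 241920.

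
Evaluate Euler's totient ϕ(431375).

First factor: 431375 = 5^3 · 7 · 17 · 29.
φ(431375) = 431375 · (1 − 1/5) · (1 − 1/7) · (1 − 1/17) · (1 − 1/29)
       = 431375 · 10752/17255 = 268800.

268800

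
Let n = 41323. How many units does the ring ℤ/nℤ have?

First factor: 41323 = 31^2 * 43.
φ(31^2) = 31^1·(31−1) = 31·30 = 930.
φ(43) = 43 − 1 = 42.
Since φ is multiplicative, φ(41323) = 930 · 42 = 39060.

39060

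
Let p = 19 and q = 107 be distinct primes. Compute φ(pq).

1908

For distinct primes, φ(pq) = (p−1)(q−1) = 18 × 106 = 1908.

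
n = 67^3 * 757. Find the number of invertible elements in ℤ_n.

223983144

φ(67^3) = 67^2·(67−1) = 4489·66 = 296274.
φ(757) = 757 − 1 = 756.
Since φ is multiplicative, φ(227677591) = 296274 · 756 = 223983144.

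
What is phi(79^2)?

6162

φ(79^2) = 79^2 − 79^1 = 6241 − 79 = 6162.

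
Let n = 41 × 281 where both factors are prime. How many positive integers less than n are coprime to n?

φ(41) = 41 − 1 = 40.
φ(281) = 281 − 1 = 280.
Multiply: 40 · 280 = 11200.

11200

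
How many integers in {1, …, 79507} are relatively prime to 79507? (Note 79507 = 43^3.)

φ(79507) = 79507 · (1 − 1/43)
       = 79507 · 42/43 = 77658.

77658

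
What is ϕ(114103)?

114103 = 11^2 × 23 × 41.
φ(11^2) = 11^2 − 11^1 = 121 − 11 = 110.
φ(23) = 23 − 1 = 22.
φ(41) = 41 − 1 = 40.
Multiply: 110 · 22 · 40 = 96800.

96800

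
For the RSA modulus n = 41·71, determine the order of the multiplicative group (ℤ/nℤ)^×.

φ(pq) = (p−1)(q−1) = 40 · 70 = 2800.

2800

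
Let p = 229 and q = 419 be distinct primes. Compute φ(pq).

For distinct primes, φ(pq) = (p−1)(q−1) = 228 × 418 = 95304.

95304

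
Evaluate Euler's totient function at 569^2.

323192

φ(323761) = 323761 · (1 − 1/569)
       = 323761 · 568/569 = 323192.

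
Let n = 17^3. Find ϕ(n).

4624

φ(17^3) = 17^3 − 17^2 = 4913 − 289 = 4624.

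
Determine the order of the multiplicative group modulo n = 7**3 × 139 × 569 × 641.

φ(17389184533) = 17389184533 · (1 − 1/7) · (1 − 1/139) · (1 − 1/569) · (1 − 1/641)
       = 17389184533 · 300994560/354881317 = 14748733440.

14748733440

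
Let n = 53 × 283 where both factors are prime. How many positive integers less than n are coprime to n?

14664

For distinct primes, φ(pq) = (p−1)(q−1) = 52 × 282 = 14664.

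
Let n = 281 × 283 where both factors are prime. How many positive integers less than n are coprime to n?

φ(n) = (p − 1)(q − 1) = (281−1)(283−1) = 280·282 = 78960.

78960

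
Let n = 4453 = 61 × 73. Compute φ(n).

4320

φ(61) = 61 − 1 = 60.
φ(73) = 73 − 1 = 72.
φ(4453) = 60 × 72 = 4320.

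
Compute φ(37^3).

φ(37^3) = 37^3 − 37^2 = 50653 − 1369 = 49284.

49284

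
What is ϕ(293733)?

Factor 293733: 293733 = 3**3 · 11 · 23 · 43.
φ(3^3) = 3^2·(3−1) = 9·2 = 18.
φ(11) = 11 − 1 = 10.
φ(23) = 23 − 1 = 22.
φ(43) = 43 − 1 = 42.
Multiply: 18 · 10 · 22 · 42 = 166320.

166320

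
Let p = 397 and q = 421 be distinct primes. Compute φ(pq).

For distinct primes, φ(pq) = (p−1)(q−1) = 396 × 420 = 166320.

166320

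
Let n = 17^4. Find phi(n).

78608

φ(83521) = 83521 · (1 − 1/17)
       = 83521 · 16/17 = 78608.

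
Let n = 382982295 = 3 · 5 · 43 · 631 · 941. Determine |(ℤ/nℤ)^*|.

φ(382982295) = 382982295 · (1 − 1/3) · (1 − 1/5) · (1 − 1/43) · (1 − 1/631) · (1 − 1/941)
       = 382982295 · 198979200/382982295 = 198979200.

198979200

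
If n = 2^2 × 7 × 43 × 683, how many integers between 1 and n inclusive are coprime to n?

φ(2^2) = 2^2 − 2^1 = 4 − 2 = 2.
φ(7) = 7 − 1 = 6.
φ(43) = 43 − 1 = 42.
φ(683) = 683 − 1 = 682.
φ(822332) = 2 × 6 × 42 × 682 = 343728.

343728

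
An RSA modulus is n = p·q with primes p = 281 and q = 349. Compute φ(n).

97440

φ(pq) = (p−1)(q−1) = 280 · 348 = 97440.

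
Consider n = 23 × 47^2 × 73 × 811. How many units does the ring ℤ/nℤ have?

φ(3007926821) = 3007926821 · (1 − 1/23) · (1 − 1/47) · (1 − 1/73) · (1 − 1/811)
       = 3007926821 · 59019840/63998443 = 2773932480.

2773932480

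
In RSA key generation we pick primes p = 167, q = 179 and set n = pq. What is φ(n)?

29548

For distinct primes, φ(pq) = (p−1)(q−1) = 166 × 178 = 29548.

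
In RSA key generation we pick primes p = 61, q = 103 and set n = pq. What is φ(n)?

φ(pq) = (p−1)(q−1) = 60 · 102 = 6120.

6120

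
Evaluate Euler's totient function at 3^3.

18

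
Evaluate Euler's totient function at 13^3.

φ(2197) = 2197 · (1 − 1/13)
       = 2197 · 12/13 = 2028.

2028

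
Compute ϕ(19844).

Prime factorization: 19844 = 2**2 · 11**2 · 41.
φ(2^2) = 2^2 − 2^1 = 4 − 2 = 2.
φ(11^2) = 11^1·(11−1) = 11·10 = 110.
φ(41) = 41 − 1 = 40.
Multiply: 2 · 110 · 40 = 8800.

8800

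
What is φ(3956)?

First factor: 3956 = 2^2 * 23 * 43.
φ(2^2) = 2^2 − 2^1 = 4 − 2 = 2.
φ(23) = 23 − 1 = 22.
φ(43) = 43 − 1 = 42.
Since φ is multiplicative, φ(3956) = 2 · 22 · 42 = 1848.

1848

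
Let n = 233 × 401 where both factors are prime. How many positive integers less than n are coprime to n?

φ(n) = (p − 1)(q − 1) = (233−1)(401−1) = 232·400 = 92800.

92800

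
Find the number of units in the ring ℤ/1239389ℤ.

1088640

Factor 1239389: 1239389 = 19 · 37 · 41 · 43.
φ(1239389) = 1239389 · (1 − 1/19) · (1 − 1/37) · (1 − 1/41) · (1 − 1/43)
       = 1239389 · 1088640/1239389 = 1088640.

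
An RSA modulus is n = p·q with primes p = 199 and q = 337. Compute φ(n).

66528

φ(199) = 199 − 1 = 198.
φ(337) = 337 − 1 = 336.
Multiply: 198 · 336 = 66528.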